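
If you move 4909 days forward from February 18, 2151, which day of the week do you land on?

First find the weekday of Feb 18, 2151. Doomsday rule: the anchor day for the 2100s is Sunday. For year 51: 51÷12 = 4 r 3, and 3÷4 = 0, so 4+3+0 = 7.
Sunday + 7 ≡ Sunday — that's 2151's doomsday.
In February the doomsday date is Feb 28 (2151 is not a leap year).
Feb 18 is 10 days before Feb 28; 10 mod 7 = 3, so Sunday − 3 = Thursday.
4909 mod 7 = 2, so 4909 days after a Thursday is Thursday + 2 = Saturday.

Saturday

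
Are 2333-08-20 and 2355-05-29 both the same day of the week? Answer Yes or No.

From Aug 20, 2333 to May 29, 2355 is 7952 days.
7952 mod 7 = 0, so they are the same weekday.
(Aug 20, 2333 is a Sunday; May 29, 2355 is a Sunday.)

Yes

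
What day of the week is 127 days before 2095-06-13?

Sunday

First find the weekday of Jun 13, 2095. Doomsday rule: the anchor day for the 2000s is Tuesday. For year 95: 95÷12 = 7 r 11, and 11÷4 = 2, so 7+11+2 = 20.
Tuesday + 20 ≡ Monday — that's 2095's doomsday.
In June the doomsday date is Jun 6.
Jun 13 is 7 days after Jun 6; 7 mod 7 = 0, so Monday + 0 = Monday.
127 mod 7 = 1, so 127 days before a Monday is Monday − 1 = Sunday.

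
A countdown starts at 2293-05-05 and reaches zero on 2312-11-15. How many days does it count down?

7133

May 5, 2293 → May 5, 2294: 365 days.
May 5, 2294 → May 5, 2295: 365 days.
May 5, 2295 → May 5, 2296: 366 days (Feb 29, 2296 is in that span).
May 5, 2296 → May 5, 2297: 365 days.
May 5, 2297 → May 5, 2298: 365 days.
May 5, 2298 → May 5, 2299: 365 days.
May 5, 2299 → May 5, 2300: 365 days.
May 5, 2300 → May 5, 2301: 365 days.
May 5, 2301 → May 5, 2302: 365 days.
May 5, 2302 → May 5, 2303: 365 days.
May 5, 2303 → May 5, 2304: 366 days (Feb 29, 2304 is in that span).
May 5, 2304 → May 5, 2305: 365 days.
May 5, 2305 → May 5, 2306: 365 days.
May 5, 2306 → May 5, 2307: 365 days.
May 5, 2307 → May 5, 2308: 366 days (Feb 29, 2308 is in that span).
May 5, 2308 → May 5, 2309: 365 days.
May 5, 2309 → May 5, 2310: 365 days.
May 5, 2310 → May 5, 2311: 365 days.
May 5, 2311 → May 5, 2312: 366 days (Feb 29, 2312 is in that span).
May 5, 2312 → Jun 5, 2312: 31 days (May has 31).
Jun 5, 2312 → Jul 5, 2312: 30 days (June has 30).
Jul 5, 2312 → Aug 5, 2312: 31 days (July has 31).
Aug 5, 2312 → Sep 5, 2312: 31 days (August has 31).
Sep 5, 2312 → Oct 5, 2312: 30 days (September has 30).
Oct 5, 2312 → Nov 5, 2312: 31 days (October has 31).
Nov 5, 2312 → Nov 15, 2312: 10 days.
Total: 7133 days.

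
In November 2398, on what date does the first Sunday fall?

November 1, 2398

November 1, 2398 is a Sunday.
The first Sunday is therefore November 1 (same day).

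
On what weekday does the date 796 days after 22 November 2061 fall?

Sunday

First find the weekday of Nov 22, 2061. Doomsday rule: the anchor day for the 2000s is Tuesday. For year 61: 61÷12 = 5 r 1, and 1÷4 = 0, so 5+1+0 = 6.
Tuesday + 6 ≡ Monday — that's 2061's doomsday.
In November the doomsday date is Nov 7.
Nov 22 is 15 days after Nov 7; 15 mod 7 = 1, so Monday + 1 = Tuesday.
796 mod 7 = 5, so 796 days after a Tuesday is Tuesday + 5 = Sunday.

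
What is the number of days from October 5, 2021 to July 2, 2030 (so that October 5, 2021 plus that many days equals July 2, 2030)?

Oct 5, 2021 → Oct 5, 2022: 365 days.
Oct 5, 2022 → Oct 5, 2023: 365 days.
Oct 5, 2023 → Oct 5, 2024: 366 days (Feb 29, 2024 is in that span).
Oct 5, 2024 → Oct 5, 2025: 365 days.
Oct 5, 2025 → Oct 5, 2026: 365 days.
Oct 5, 2026 → Oct 5, 2027: 365 days.
Oct 5, 2027 → Oct 5, 2028: 366 days (Feb 29, 2028 is in that span).
Oct 5, 2028 → Oct 5, 2029: 365 days.
Oct 5, 2029 → Nov 5, 2029: 31 days (October has 31).
Nov 5, 2029 → Dec 5, 2029: 30 days (November has 30).
Dec 5, 2029 → Jan 5, 2030: 31 days (December has 31).
Jan 5, 2030 → Feb 5, 2030: 31 days (January has 31).
Feb 5, 2030 → Mar 5, 2030: 28 days (February has 28).
Mar 5, 2030 → Apr 5, 2030: 31 days (March has 31).
Apr 5, 2030 → May 5, 2030: 30 days (April has 30).
May 5, 2030 → Jun 5, 2030: 31 days (May has 31).
Jun 5, 2030 → Jul 2, 2030: 27 days.
Total: 3192 days.

3192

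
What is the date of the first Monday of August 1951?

August 6, 1951

August 1, 1951 is a Wednesday.
The first Monday is therefore August 6 (5 days later).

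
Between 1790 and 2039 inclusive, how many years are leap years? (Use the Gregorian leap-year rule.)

Multiples of 4 in [1790,2039]: 62.
Of those, multiples of 100: 3 (not leap unless ÷400).
Multiples of 400: 1.
Leap years = 62 − 3 + 1 = 60.

60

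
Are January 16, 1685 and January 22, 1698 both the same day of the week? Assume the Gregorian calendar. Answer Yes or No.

From Jan 16, 1685 to Jan 22, 1698 is 4754 days.
4754 mod 7 = 1, so they are different weekdays.
(Jan 16, 1685 is a Tuesday; Jan 22, 1698 is a Wednesday.)

No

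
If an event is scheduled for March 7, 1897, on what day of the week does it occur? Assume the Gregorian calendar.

Sunday

Doomsday rule: the anchor day for the 1800s is Friday. For year 97: 97÷12 = 8 r 1, and 1÷4 = 0, so 8+1+0 = 9.
Friday + 9 ≡ Sunday — that's 1897's doomsday.
In March the doomsday date is Mar 14.
Mar 7 is 7 days before Mar 14; 7 mod 7 = 0, so Sunday − 0 = Sunday.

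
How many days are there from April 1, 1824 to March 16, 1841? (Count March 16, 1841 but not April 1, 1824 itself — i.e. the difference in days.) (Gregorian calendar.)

6193

Apr 1, 1824 → Apr 1, 1825: 365 days.
Apr 1, 1825 → Apr 1, 1826: 365 days.
Apr 1, 1826 → Apr 1, 1827: 365 days.
Apr 1, 1827 → Apr 1, 1828: 366 days (Feb 29, 1828 is in that span).
Apr 1, 1828 → Apr 1, 1829: 365 days.
Apr 1, 1829 → Apr 1, 1830: 365 days.
Apr 1, 1830 → Apr 1, 1831: 365 days.
Apr 1, 1831 → Apr 1, 1832: 366 days (Feb 29, 1832 is in that span).
Apr 1, 1832 → Apr 1, 1833: 365 days.
Apr 1, 1833 → Apr 1, 1834: 365 days.
Apr 1, 1834 → Apr 1, 1835: 365 days.
Apr 1, 1835 → Apr 1, 1836: 366 days (Feb 29, 1836 is in that span).
Apr 1, 1836 → Apr 1, 1837: 365 days.
Apr 1, 1837 → Apr 1, 1838: 365 days.
Apr 1, 1838 → Apr 1, 1839: 365 days.
Apr 1, 1839 → Apr 1, 1840: 366 days (Feb 29, 1840 is in that span).
Apr 1, 1840 → May 1, 1840: 30 days (April has 30).
May 1, 1840 → Jun 1, 1840: 31 days (May has 31).
Jun 1, 1840 → Jul 1, 1840: 30 days (June has 30).
Jul 1, 1840 → Aug 1, 1840: 31 days (July has 31).
Aug 1, 1840 → Sep 1, 1840: 31 days (August has 31).
Sep 1, 1840 → Oct 1, 1840: 30 days (September has 30).
Oct 1, 1840 → Nov 1, 1840: 31 days (October has 31).
Nov 1, 1840 → Dec 1, 1840: 30 days (November has 30).
Dec 1, 1840 → Jan 1, 1841: 31 days (December has 31).
Jan 1, 1841 → Feb 1, 1841: 31 days (January has 31).
Feb 1, 1841 → Mar 1, 1841: 28 days (February has 28).
Mar 1, 1841 → Mar 16, 1841: 15 days.
Total: 6193 days.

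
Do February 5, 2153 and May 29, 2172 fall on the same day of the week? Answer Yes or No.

No

From Feb 5, 2153 to May 29, 2172 is 7053 days.
7053 mod 7 = 4, so they are different weekdays.
(Feb 5, 2153 is a Monday; May 29, 2172 is a Friday.)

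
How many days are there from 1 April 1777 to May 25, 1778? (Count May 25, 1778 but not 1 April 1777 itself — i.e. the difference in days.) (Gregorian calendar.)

419

Apr 1, 1777 → Apr 1, 1778: 365 days.
Apr 1, 1778 → May 1, 1778: 30 days (April has 30).
May 1, 1778 → May 25, 1778: 24 days.
Total: 419 days.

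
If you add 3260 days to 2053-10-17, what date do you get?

+365 (one year) → Oct 17, 2054 (2895 left).
+365 (one year) → Oct 17, 2055 (2530 left).
+366 (one year; includes Feb 29, 2056) → Oct 17, 2056 (2164 left).
+365 (one year) → Oct 17, 2057 (1799 left).
+365 (one year) → Oct 17, 2058 (1434 left).
+365 (one year) → Oct 17, 2059 (1069 left).
+366 (one year; includes Feb 29, 2060) → Oct 17, 2060 (703 left).
+365 (one year) → Oct 17, 2061 (338 left).
Oct has 31 days: +15 → Nov 1, 2061 (323 left).
Nov has 30 days: +30 → Dec 1, 2061 (293 left).
Dec has 31 days: +31 → Jan 1, 2062 (262 left).
Jan has 31 days: +31 → Feb 1, 2062 (231 left).
Feb has 28 days: +28 → Mar 1, 2062 (203 left).
Mar has 31 days: +31 → Apr 1, 2062 (172 left).
Apr has 30 days: +30 → May 1, 2062 (142 left).
May has 31 days: +31 → Jun 1, 2062 (111 left).
Jun has 30 days: +30 → Jul 1, 2062 (81 left).
Jul has 31 days: +31 → Aug 1, 2062 (50 left).
Aug has 31 days: +31 → Sep 1, 2062 (19 left).
+19 → Sep 20, 2062.

September 20, 2062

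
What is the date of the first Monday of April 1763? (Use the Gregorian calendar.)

April 1, 1763 is a Friday.
The first Monday is therefore April 4 (3 days later).

April 4, 1763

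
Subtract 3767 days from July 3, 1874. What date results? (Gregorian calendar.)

−365 (one year) → Jul 3, 1873 (3402 left).
−365 (one year) → Jul 3, 1872 (3037 left).
−366 (one year; includes Feb 29, 1872) → Jul 3, 1871 (2671 left).
−365 (one year) → Jul 3, 1870 (2306 left).
−365 (one year) → Jul 3, 1869 (1941 left).
−365 (one year) → Jul 3, 1868 (1576 left).
−366 (one year; includes Feb 29, 1868) → Jul 3, 1867 (1210 left).
−365 (one year) → Jul 3, 1866 (845 left).
−365 (one year) → Jul 3, 1865 (480 left).
−365 (one year) → Jul 3, 1864 (115 left).
−3 → Jun 30, 1864 (end of Jun, 30 days; 112 left).
−30 → May 31, 1864 (end of May, 31 days; 82 left).
−31 → Apr 30, 1864 (end of Apr, 30 days; 51 left).
−30 → Mar 31, 1864 (end of Mar, 31 days; 21 left).
−21 → Mar 10, 1864.

March 10, 1864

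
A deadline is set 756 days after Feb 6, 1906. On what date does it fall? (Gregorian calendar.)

+365 (one year) → Feb 6, 1907 (391 left).
Feb has 28 days: +23 → Mar 1, 1907 (368 left).
Mar has 31 days: +31 → Apr 1, 1907 (337 left).
Apr has 30 days: +30 → May 1, 1907 (307 left).
May has 31 days: +31 → Jun 1, 1907 (276 left).
Jun has 30 days: +30 → Jul 1, 1907 (246 left).
Jul has 31 days: +31 → Aug 1, 1907 (215 left).
Aug has 31 days: +31 → Sep 1, 1907 (184 left).
Sep has 30 days: +30 → Oct 1, 1907 (154 left).
Oct has 31 days: +31 → Nov 1, 1907 (123 left).
Nov has 30 days: +30 → Dec 1, 1907 (93 left).
Dec has 31 days: +31 → Jan 1, 1908 (62 left).
Jan has 31 days: +31 → Feb 1, 1908 (31 left).
Feb has 29 days: +29 → Mar 1, 1908 (2 left).
+2 → Mar 3, 1908.

March 3, 1908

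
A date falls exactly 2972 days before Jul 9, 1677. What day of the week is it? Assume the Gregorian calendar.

Monday

First find the weekday of Jul 9, 1677. Doomsday rule: the anchor day for the 1600s is Tuesday. For year 77: 77÷12 = 6 r 5, and 5÷4 = 1, so 6+5+1 = 12.
Tuesday + 12 ≡ Sunday — that's 1677's doomsday.
In July the doomsday date is Jul 11.
Jul 9 is 2 days before Jul 11; 2 mod 7 = 2, so Sunday − 2 = Friday.
2972 mod 7 = 4, so 2972 days before a Friday is Friday − 4 = Monday.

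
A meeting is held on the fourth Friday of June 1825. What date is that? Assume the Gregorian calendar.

June 1, 1825 is a Wednesday.
The first Friday is therefore June 3 (2 days later).
The fourth Friday is 3 + 3×7 = June 24.

June 24, 1825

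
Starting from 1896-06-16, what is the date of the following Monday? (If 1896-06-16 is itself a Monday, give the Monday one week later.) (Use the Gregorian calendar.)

Jun 16, 1896 is a Tuesday.
From Tuesday to the next Monday is 6 days.
Jun 16, 1896 + 6 = Jun 22, 1896.

June 22, 1896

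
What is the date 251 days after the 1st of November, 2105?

July 10, 2106

Nov has 30 days: +30 → Dec 1, 2105 (221 left).
Dec has 31 days: +31 → Jan 1, 2106 (190 left).
Jan has 31 days: +31 → Feb 1, 2106 (159 left).
Feb has 28 days: +28 → Mar 1, 2106 (131 left).
Mar has 31 days: +31 → Apr 1, 2106 (100 left).
Apr has 30 days: +30 → May 1, 2106 (70 left).
May has 31 days: +31 → Jun 1, 2106 (39 left).
Jun has 30 days: +30 → Jul 1, 2106 (9 left).
+9 → Jul 10, 2106.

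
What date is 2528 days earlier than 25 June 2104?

July 23, 2097

−366 (one year; includes Feb 29, 2104) → Jun 25, 2103 (2162 left).
−365 (one year) → Jun 25, 2102 (1797 left).
−365 (one year) → Jun 25, 2101 (1432 left).
−365 (one year) → Jun 25, 2100 (1067 left).
−365 (one year) → Jun 25, 2099 (702 left).
−365 (one year) → Jun 25, 2098 (337 left).
−25 → May 31, 2098 (end of May, 31 days; 312 left).
−31 → Apr 30, 2098 (end of Apr, 30 days; 281 left).
−30 → Mar 31, 2098 (end of Mar, 31 days; 251 left).
−31 → Feb 28, 2098 (end of Feb, 28 days; 220 left).
−28 → Jan 31, 2098 (end of Jan, 31 days; 192 left).
−31 → Dec 31, 2097 (end of Dec, 31 days; 161 left).
−31 → Nov 30, 2097 (end of Nov, 30 days; 130 left).
−30 → Oct 31, 2097 (end of Oct, 31 days; 100 left).
−31 → Sep 30, 2097 (end of Sep, 30 days; 69 left).
−30 → Aug 31, 2097 (end of Aug, 31 days; 39 left).
−31 → Jul 31, 2097 (end of Jul, 31 days; 8 left).
−8 → Jul 23, 2097.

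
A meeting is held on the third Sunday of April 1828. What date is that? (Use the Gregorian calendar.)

April 20, 1828

April 1, 1828 is a Tuesday.
The first Sunday is therefore April 6 (5 days later).
The third Sunday is 6 + 2×7 = April 20.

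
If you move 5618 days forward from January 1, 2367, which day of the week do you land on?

Thursday

First find the weekday of Jan 1, 2367. Doomsday rule: the anchor day for the 2300s is Wednesday. For year 67: 67÷12 = 5 r 7, and 7÷4 = 1, so 5+7+1 = 13.
Wednesday + 13 ≡ Tuesday — that's 2367's doomsday.
In January the doomsday date is Jan 3 (2367 is not a leap year).
Jan 1 is 2 days before Jan 3; 2 mod 7 = 2, so Tuesday − 2 = Sunday.
5618 mod 7 = 4, so 5618 days after a Sunday is Sunday + 4 = Thursday.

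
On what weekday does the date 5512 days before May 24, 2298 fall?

Saturday

First find the weekday of May 24, 2298. Doomsday rule: the anchor day for the 2200s is Friday. For year 98: 98÷12 = 8 r 2, and 2÷4 = 0, so 8+2+0 = 10.
Friday + 10 ≡ Monday — that's 2298's doomsday.
In May the doomsday date is May 9.
May 24 is 15 days after May 9; 15 mod 7 = 1, so Monday + 1 = Tuesday.
5512 mod 7 = 3, so 5512 days before a Tuesday is Tuesday − 3 = Saturday.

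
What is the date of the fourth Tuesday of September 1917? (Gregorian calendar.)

September 1, 1917 is a Saturday.
The first Tuesday is therefore September 4 (3 days later).
The fourth Tuesday is 4 + 3×7 = September 25.

September 25, 1917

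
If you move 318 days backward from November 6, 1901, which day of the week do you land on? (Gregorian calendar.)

Nov 6, 1901 is a Wednesday.
318 mod 7 = 3, so 318 days before a Wednesday is Wednesday − 3 = Sunday.

Sunday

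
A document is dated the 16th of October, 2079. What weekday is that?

Monday

January 1, 2079 is a Sunday.
Jan 1, 2079 → Feb 1, 2079: 31 days (January has 31).
Feb 1, 2079 → Mar 1, 2079: 28 days (February has 28).
Mar 1, 2079 → Apr 1, 2079: 31 days (March has 31).
Apr 1, 2079 → May 1, 2079: 30 days (April has 30).
May 1, 2079 → Jun 1, 2079: 31 days (May has 31).
Jun 1, 2079 → Jul 1, 2079: 30 days (June has 30).
Jul 1, 2079 → Aug 1, 2079: 31 days (July has 31).
Aug 1, 2079 → Sep 1, 2079: 31 days (August has 31).
Sep 1, 2079 → Oct 1, 2079: 30 days (September has 30).
Oct 1, 2079 → Oct 16, 2079: 15 days.
Total: 288 days.
288 mod 7 = 1, so Sunday + 1 = Monday.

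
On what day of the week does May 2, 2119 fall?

January 1, 2119 is a Sunday.
Jan 1, 2119 → Feb 1, 2119: 31 days (January has 31).
Feb 1, 2119 → Mar 1, 2119: 28 days (February has 28).
Mar 1, 2119 → Apr 1, 2119: 31 days (March has 31).
Apr 1, 2119 → May 1, 2119: 30 days (April has 30).
May 1, 2119 → May 2, 2119: 1 days.
Total: 121 days.
121 mod 7 = 2, so Sunday + 2 = Tuesday.

Tuesday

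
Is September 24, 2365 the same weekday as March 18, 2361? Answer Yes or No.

From Mar 18, 2361 to Sep 24, 2365 is 1651 days.
1651 mod 7 = 6, so they are different weekdays.
(Mar 18, 2361 is a Saturday; Sep 24, 2365 is a Friday.)

No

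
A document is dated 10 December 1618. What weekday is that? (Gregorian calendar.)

Doomsday rule: the anchor day for the 1600s is Tuesday. For year 18: 18÷12 = 1 r 6, and 6÷4 = 1, so 1+6+1 = 8.
Tuesday + 8 ≡ Wednesday — that's 1618's doomsday.
In December the doomsday date is Dec 12.
Dec 10 is 2 days before Dec 12; 2 mod 7 = 2, so Wednesday − 2 = Monday.

Monday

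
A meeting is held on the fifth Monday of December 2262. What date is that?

December 1, 2262 is a Monday.
The first Monday is therefore December 1 (same day).
The fifth Monday is 1 + 4×7 = December 29.

December 29, 2262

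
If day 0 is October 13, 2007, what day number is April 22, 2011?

1287

Oct 13, 2007 → Oct 13, 2008: 366 days (Feb 29, 2008 is in that span).
Oct 13, 2008 → Oct 13, 2009: 365 days.
Oct 13, 2009 → Oct 13, 2010: 365 days.
Oct 13, 2010 → Nov 13, 2010: 31 days (October has 31).
Nov 13, 2010 → Dec 13, 2010: 30 days (November has 30).
Dec 13, 2010 → Jan 13, 2011: 31 days (December has 31).
Jan 13, 2011 → Feb 13, 2011: 31 days (January has 31).
Feb 13, 2011 → Mar 13, 2011: 28 days (February has 28).
Mar 13, 2011 → Apr 13, 2011: 31 days (March has 31).
Apr 13, 2011 → Apr 22, 2011: 9 days.
Total: 1287 days.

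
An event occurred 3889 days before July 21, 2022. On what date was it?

−365 (one year) → Jul 21, 2021 (3524 left).
−365 (one year) → Jul 21, 2020 (3159 left).
−366 (one year; includes Feb 29, 2020) → Jul 21, 2019 (2793 left).
−365 (one year) → Jul 21, 2018 (2428 left).
−365 (one year) → Jul 21, 2017 (2063 left).
−365 (one year) → Jul 21, 2016 (1698 left).
−366 (one year; includes Feb 29, 2016) → Jul 21, 2015 (1332 left).
−365 (one year) → Jul 21, 2014 (967 left).
−365 (one year) → Jul 21, 2013 (602 left).
−365 (one year) → Jul 21, 2012 (237 left).
−21 → Jun 30, 2012 (end of Jun, 30 days; 216 left).
−30 → May 31, 2012 (end of May, 31 days; 186 left).
−31 → Apr 30, 2012 (end of Apr, 30 days; 155 left).
−30 → Mar 31, 2012 (end of Mar, 31 days; 125 left).
−31 → Feb 29, 2012 (end of Feb, 29 days; 94 left).
−29 → Jan 31, 2012 (end of Jan, 31 days; 65 left).
−31 → Dec 31, 2011 (end of Dec, 31 days; 34 left).
−31 → Nov 30, 2011 (end of Nov, 30 days; 3 left).
−3 → Nov 27, 2011.

November 27, 2011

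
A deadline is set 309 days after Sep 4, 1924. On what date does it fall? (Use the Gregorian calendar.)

Sep has 30 days: +27 → Oct 1, 1924 (282 left).
Oct has 31 days: +31 → Nov 1, 1924 (251 left).
Nov has 30 days: +30 → Dec 1, 1924 (221 left).
Dec has 31 days: +31 → Jan 1, 1925 (190 left).
Jan has 31 days: +31 → Feb 1, 1925 (159 left).
Feb has 28 days: +28 → Mar 1, 1925 (131 left).
Mar has 31 days: +31 → Apr 1, 1925 (100 left).
Apr has 30 days: +30 → May 1, 1925 (70 left).
May has 31 days: +31 → Jun 1, 1925 (39 left).
Jun has 30 days: +30 → Jul 1, 1925 (9 left).
+9 → Jul 10, 1925.

July 10, 1925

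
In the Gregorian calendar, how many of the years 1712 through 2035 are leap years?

79

Multiples of 4 in [1712,2035]: 81.
Of those, multiples of 100: 3 (not leap unless ÷400).
Multiples of 400: 1.
Leap years = 81 − 3 + 1 = 79.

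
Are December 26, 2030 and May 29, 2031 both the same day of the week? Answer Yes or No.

From Dec 26, 2030 to May 29, 2031 is 154 days.
154 mod 7 = 0, so they are the same weekday.
(Dec 26, 2030 is a Thursday; May 29, 2031 is a Thursday.)

Yes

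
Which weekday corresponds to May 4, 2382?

Doomsday rule: the anchor day for the 2300s is Wednesday. For year 82: 82÷12 = 6 r 10, and 10÷4 = 2, so 6+10+2 = 18.
Wednesday + 18 ≡ Sunday — that's 2382's doomsday.
In May the doomsday date is May 9.
May 4 is 5 days before May 9; 5 mod 7 = 5, so Sunday − 5 = Tuesday.

Tuesday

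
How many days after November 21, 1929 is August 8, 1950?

Nov 21, 1929 → Nov 21, 1930: 365 days.
Nov 21, 1930 → Nov 21, 1931: 365 days.
Nov 21, 1931 → Nov 21, 1932: 366 days (Feb 29, 1932 is in that span).
Nov 21, 1932 → Nov 21, 1933: 365 days.
Nov 21, 1933 → Nov 21, 1934: 365 days.
Nov 21, 1934 → Nov 21, 1935: 365 days.
Nov 21, 1935 → Nov 21, 1936: 366 days (Feb 29, 1936 is in that span).
Nov 21, 1936 → Nov 21, 1937: 365 days.
Nov 21, 1937 → Nov 21, 1938: 365 days.
Nov 21, 1938 → Nov 21, 1939: 365 days.
Nov 21, 1939 → Nov 21, 1940: 366 days (Feb 29, 1940 is in that span).
Nov 21, 1940 → Nov 21, 1941: 365 days.
Nov 21, 1941 → Nov 21, 1942: 365 days.
Nov 21, 1942 → Nov 21, 1943: 365 days.
Nov 21, 1943 → Nov 21, 1944: 366 days (Feb 29, 1944 is in that span).
Nov 21, 1944 → Nov 21, 1945: 365 days.
Nov 21, 1945 → Nov 21, 1946: 365 days.
Nov 21, 1946 → Nov 21, 1947: 365 days.
Nov 21, 1947 → Nov 21, 1948: 366 days (Feb 29, 1948 is in that span).
Nov 21, 1948 → Nov 21, 1949: 365 days.
Nov 21, 1949 → Dec 21, 1949: 30 days (November has 30).
Dec 21, 1949 → Jan 21, 1950: 31 days (December has 31).
Jan 21, 1950 → Feb 21, 1950: 31 days (January has 31).
Feb 21, 1950 → Mar 21, 1950: 28 days (February has 28).
Mar 21, 1950 → Apr 21, 1950: 31 days (March has 31).
Apr 21, 1950 → May 21, 1950: 30 days (April has 30).
May 21, 1950 → Jun 21, 1950: 31 days (May has 31).
Jun 21, 1950 → Jul 21, 1950: 30 days (June has 30).
Jul 21, 1950 → Aug 8, 1950: 18 days.
Total: 7565 days.

7565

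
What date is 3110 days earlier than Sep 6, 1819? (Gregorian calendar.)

March 2, 1811

−365 (one year) → Sep 6, 1818 (2745 left).
−365 (one year) → Sep 6, 1817 (2380 left).
−365 (one year) → Sep 6, 1816 (2015 left).
−366 (one year; includes Feb 29, 1816) → Sep 6, 1815 (1649 left).
−365 (one year) → Sep 6, 1814 (1284 left).
−365 (one year) → Sep 6, 1813 (919 left).
−365 (one year) → Sep 6, 1812 (554 left).
−366 (one year; includes Feb 29, 1812) → Sep 6, 1811 (188 left).
−6 → Aug 31, 1811 (end of Aug, 31 days; 182 left).
−31 → Jul 31, 1811 (end of Jul, 31 days; 151 left).
−31 → Jun 30, 1811 (end of Jun, 30 days; 120 left).
−30 → May 31, 1811 (end of May, 31 days; 90 left).
−31 → Apr 30, 1811 (end of Apr, 30 days; 59 left).
−30 → Mar 31, 1811 (end of Mar, 31 days; 29 left).
−29 → Mar 2, 1811.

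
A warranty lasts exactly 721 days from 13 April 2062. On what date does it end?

+365 (one year) → Apr 13, 2063 (356 left).
Apr has 30 days: +18 → May 1, 2063 (338 left).
May has 31 days: +31 → Jun 1, 2063 (307 left).
Jun has 30 days: +30 → Jul 1, 2063 (277 left).
Jul has 31 days: +31 → Aug 1, 2063 (246 left).
Aug has 31 days: +31 → Sep 1, 2063 (215 left).
Sep has 30 days: +30 → Oct 1, 2063 (185 left).
Oct has 31 days: +31 → Nov 1, 2063 (154 left).
Nov has 30 days: +30 → Dec 1, 2063 (124 left).
Dec has 31 days: +31 → Jan 1, 2064 (93 left).
Jan has 31 days: +31 → Feb 1, 2064 (62 left).
Feb has 29 days: +29 → Mar 1, 2064 (33 left).
Mar has 31 days: +31 → Apr 1, 2064 (2 left).
+2 → Apr 3, 2064.

April 3, 2064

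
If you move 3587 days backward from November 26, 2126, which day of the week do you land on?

Saturday

First find the weekday of Nov 26, 2126. Doomsday rule: the anchor day for the 2100s is Sunday. For year 26: 26÷12 = 2 r 2, and 2÷4 = 0, so 2+2+0 = 4.
Sunday + 4 ≡ Thursday — that's 2126's doomsday.
In November the doomsday date is Nov 7.
Nov 26 is 19 days after Nov 7; 19 mod 7 = 5, so Thursday + 5 = Tuesday.
3587 mod 7 = 3, so 3587 days before a Tuesday is Tuesday − 3 = Saturday.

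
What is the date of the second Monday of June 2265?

June 12, 2265

June 1, 2265 is a Thursday.
The first Monday is therefore June 5 (4 days later).
The second Monday is 5 + 1×7 = June 12.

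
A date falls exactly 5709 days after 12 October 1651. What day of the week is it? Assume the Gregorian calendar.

Monday

Oct 12, 1651 is a Thursday.
5709 mod 7 = 4, so 5709 days after a Thursday is Thursday + 4 = Monday.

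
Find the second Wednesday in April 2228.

April 9, 2228

April 1, 2228 is a Tuesday.
The first Wednesday is therefore April 2 (1 days later).
The second Wednesday is 2 + 1×7 = April 9.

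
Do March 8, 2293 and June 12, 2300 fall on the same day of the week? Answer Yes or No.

No

From Mar 8, 2293 to Jun 12, 2300 is 2652 days.
2652 mod 7 = 6, so they are different weekdays.
(Mar 8, 2293 is a Wednesday; Jun 12, 2300 is a Tuesday.)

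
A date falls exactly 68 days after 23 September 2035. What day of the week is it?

Sep 23, 2035 is a Sunday.
68 mod 7 = 5, so 68 days after a Sunday is Sunday + 5 = Friday.

Friday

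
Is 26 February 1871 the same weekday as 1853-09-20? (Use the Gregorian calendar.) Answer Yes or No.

No

From Sep 20, 1853 to Feb 26, 1871 is 6368 days.
6368 mod 7 = 5, so they are different weekdays.
(Sep 20, 1853 is a Tuesday; Feb 26, 1871 is a Sunday.)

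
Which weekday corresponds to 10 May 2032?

Doomsday rule: the anchor day for the 2000s is Tuesday. For year 32: 32÷12 = 2 r 8, and 8÷4 = 2, so 2+8+2 = 12.
Tuesday + 12 ≡ Sunday — that's 2032's doomsday.
In May the doomsday date is May 9.
May 10 is 1 day after May 9; 1 mod 7 = 1, so Sunday + 1 = Monday.

Monday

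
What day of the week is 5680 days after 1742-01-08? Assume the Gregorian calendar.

First find the weekday of Jan 8, 1742. Doomsday rule: the anchor day for the 1700s is Sunday. For year 42: 42÷12 = 3 r 6, and 6÷4 = 1, so 3+6+1 = 10.
Sunday + 10 ≡ Wednesday — that's 1742's doomsday.
In January the doomsday date is Jan 3 (1742 is not a leap year).
Jan 8 is 5 days after Jan 3; 5 mod 7 = 5, so Wednesday + 5 = Monday.
5680 mod 7 = 3, so 5680 days after a Monday is Monday + 3 = Thursday.

Thursday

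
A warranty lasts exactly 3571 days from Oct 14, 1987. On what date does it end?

+366 (one year; includes Feb 29, 1988) → Oct 14, 1988 (3205 left).
+365 (one year) → Oct 14, 1989 (2840 left).
+365 (one year) → Oct 14, 1990 (2475 left).
+365 (one year) → Oct 14, 1991 (2110 left).
+366 (one year; includes Feb 29, 1992) → Oct 14, 1992 (1744 left).
+365 (one year) → Oct 14, 1993 (1379 left).
+365 (one year) → Oct 14, 1994 (1014 left).
+365 (one year) → Oct 14, 1995 (649 left).
+366 (one year; includes Feb 29, 1996) → Oct 14, 1996 (283 left).
Oct has 31 days: +18 → Nov 1, 1996 (265 left).
Nov has 30 days: +30 → Dec 1, 1996 (235 left).
Dec has 31 days: +31 → Jan 1, 1997 (204 left).
Jan has 31 days: +31 → Feb 1, 1997 (173 left).
Feb has 28 days: +28 → Mar 1, 1997 (145 left).
Mar has 31 days: +31 → Apr 1, 1997 (114 left).
Apr has 30 days: +30 → May 1, 1997 (84 left).
May has 31 days: +31 → Jun 1, 1997 (53 left).
Jun has 30 days: +30 → Jul 1, 1997 (23 left).
+23 → Jul 24, 1997.

July 24, 1997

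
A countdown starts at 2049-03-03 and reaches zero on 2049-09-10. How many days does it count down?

Mar 3, 2049 → Apr 3, 2049: 31 days (March has 31).
Apr 3, 2049 → May 3, 2049: 30 days (April has 30).
May 3, 2049 → Jun 3, 2049: 31 days (May has 31).
Jun 3, 2049 → Jul 3, 2049: 30 days (June has 30).
Jul 3, 2049 → Aug 3, 2049: 31 days (July has 31).
Aug 3, 2049 → Sep 3, 2049: 31 days (August has 31).
Sep 3, 2049 → Sep 10, 2049: 7 days.
Total: 191 days.

191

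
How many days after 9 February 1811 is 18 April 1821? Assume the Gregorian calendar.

3721

Feb 9, 1811 → Feb 9, 1812: 365 days.
Feb 9, 1812 → Feb 9, 1813: 366 days (Feb 29, 1812 is in that span).
Feb 9, 1813 → Feb 9, 1814: 365 days.
Feb 9, 1814 → Feb 9, 1815: 365 days.
Feb 9, 1815 → Feb 9, 1816: 365 days.
Feb 9, 1816 → Feb 9, 1817: 366 days (Feb 29, 1816 is in that span).
Feb 9, 1817 → Feb 9, 1818: 365 days.
Feb 9, 1818 → Feb 9, 1819: 365 days.
Feb 9, 1819 → Feb 9, 1820: 365 days.
Feb 9, 1820 → Feb 9, 1821: 366 days (Feb 29, 1820 is in that span).
Feb 9, 1821 → Mar 9, 1821: 28 days (February has 28).
Mar 9, 1821 → Apr 9, 1821: 31 days (March has 31).
Apr 9, 1821 → Apr 18, 1821: 9 days.
Total: 3721 days.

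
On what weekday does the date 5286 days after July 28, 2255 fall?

Jul 28, 2255 is a Saturday.
5286 mod 7 = 1, so 5286 days after a Saturday is Saturday + 1 = Sunday.

Sunday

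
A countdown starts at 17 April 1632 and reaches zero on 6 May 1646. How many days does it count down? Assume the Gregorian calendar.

Apr 17, 1632 → Apr 17, 1633: 365 days.
Apr 17, 1633 → Apr 17, 1634: 365 days.
Apr 17, 1634 → Apr 17, 1635: 365 days.
Apr 17, 1635 → Apr 17, 1636: 366 days (Feb 29, 1636 is in that span).
Apr 17, 1636 → Apr 17, 1637: 365 days.
Apr 17, 1637 → Apr 17, 1638: 365 days.
Apr 17, 1638 → Apr 17, 1639: 365 days.
Apr 17, 1639 → Apr 17, 1640: 366 days (Feb 29, 1640 is in that span).
Apr 17, 1640 → Apr 17, 1641: 365 days.
Apr 17, 1641 → Apr 17, 1642: 365 days.
Apr 17, 1642 → Apr 17, 1643: 365 days.
Apr 17, 1643 → Apr 17, 1644: 366 days (Feb 29, 1644 is in that span).
Apr 17, 1644 → Apr 17, 1645: 365 days.
Apr 17, 1645 → May 17, 1645: 30 days (April has 30).
May 17, 1645 → Jun 17, 1645: 31 days (May has 31).
Jun 17, 1645 → Jul 17, 1645: 30 days (June has 30).
Jul 17, 1645 → Aug 17, 1645: 31 days (July has 31).
Aug 17, 1645 → Sep 17, 1645: 31 days (August has 31).
Sep 17, 1645 → Oct 17, 1645: 30 days (September has 30).
Oct 17, 1645 → Nov 17, 1645: 31 days (October has 31).
Nov 17, 1645 → Dec 17, 1645: 30 days (November has 30).
Dec 17, 1645 → Jan 17, 1646: 31 days (December has 31).
Jan 17, 1646 → Feb 17, 1646: 31 days (January has 31).
Feb 17, 1646 → Mar 17, 1646: 28 days (February has 28).
Mar 17, 1646 → Apr 17, 1646: 31 days (March has 31).
Apr 17, 1646 → May 6, 1646: 19 days.
Total: 5132 days.

5132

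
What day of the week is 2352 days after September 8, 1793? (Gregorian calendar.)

Sep 8, 1793 is a Sunday.
2352 mod 7 = 0, so 2352 days after a Sunday is Sunday + 0 = Sunday.

Sunday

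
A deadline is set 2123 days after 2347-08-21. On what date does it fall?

+366 (one year; includes Feb 29, 2348) → Aug 21, 2348 (1757 left).
+365 (one year) → Aug 21, 2349 (1392 left).
+365 (one year) → Aug 21, 2350 (1027 left).
+365 (one year) → Aug 21, 2351 (662 left).
+366 (one year; includes Feb 29, 2352) → Aug 21, 2352 (296 left).
Aug has 31 days: +11 → Sep 1, 2352 (285 left).
Sep has 30 days: +30 → Oct 1, 2352 (255 left).
Oct has 31 days: +31 → Nov 1, 2352 (224 left).
Nov has 30 days: +30 → Dec 1, 2352 (194 left).
Dec has 31 days: +31 → Jan 1, 2353 (163 left).
Jan has 31 days: +31 → Feb 1, 2353 (132 left).
Feb has 28 days: +28 → Mar 1, 2353 (104 left).
Mar has 31 days: +31 → Apr 1, 2353 (73 left).
Apr has 30 days: +30 → May 1, 2353 (43 left).
May has 31 days: +31 → Jun 1, 2353 (12 left).
+12 → Jun 13, 2353.

June 13, 2353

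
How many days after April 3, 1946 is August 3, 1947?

487

Apr 3, 1946 → Apr 3, 1947: 365 days.
Apr 3, 1947 → May 3, 1947: 30 days (April has 30).
May 3, 1947 → Jun 3, 1947: 31 days (May has 31).
Jun 3, 1947 → Jul 3, 1947: 30 days (June has 30).
Jul 3, 1947 → Aug 3, 1947: 31 days.
Total: 487 days.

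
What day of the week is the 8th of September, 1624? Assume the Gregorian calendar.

Doomsday rule: the anchor day for the 1600s is Tuesday. For year 24: 24÷12 = 2 r 0, and 0÷4 = 0, so 2+0+0 = 2.
Tuesday + 2 ≡ Thursday — that's 1624's doomsday.
In September the doomsday date is Sep 5.
Sep 8 is 3 days after Sep 5; 3 mod 7 = 3, so Thursday + 3 = Sunday.

Sunday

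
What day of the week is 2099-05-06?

Wednesday

Doomsday rule: the anchor day for the 2000s is Tuesday. For year 99: 99÷12 = 8 r 3, and 3÷4 = 0, so 8+3+0 = 11.
Tuesday + 11 ≡ Saturday — that's 2099's doomsday.
In May the doomsday date is May 9.
May 6 is 3 days before May 9; 3 mod 7 = 3, so Saturday − 3 = Wednesday.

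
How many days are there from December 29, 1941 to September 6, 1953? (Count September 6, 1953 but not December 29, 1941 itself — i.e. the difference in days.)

4269

Dec 29, 1941 → Dec 29, 1942: 365 days.
Dec 29, 1942 → Dec 29, 1943: 365 days.
Dec 29, 1943 → Dec 29, 1944: 366 days (Feb 29, 1944 is in that span).
Dec 29, 1944 → Dec 29, 1945: 365 days.
Dec 29, 1945 → Dec 29, 1946: 365 days.
Dec 29, 1946 → Dec 29, 1947: 365 days.
Dec 29, 1947 → Dec 29, 1948: 366 days (Feb 29, 1948 is in that span).
Dec 29, 1948 → Dec 29, 1949: 365 days.
Dec 29, 1949 → Dec 29, 1950: 365 days.
Dec 29, 1950 → Dec 29, 1951: 365 days.
Dec 29, 1951 → Dec 29, 1952: 366 days (Feb 29, 1952 is in that span).
Dec 29, 1952 → Jan 29, 1953: 31 days (December has 31).
Jan 29, 1953 → Feb 28, 1953: 30 days (January has 31).
Feb 28, 1953 → Mar 28, 1953: 28 days (February has 28).
Mar 28, 1953 → Apr 28, 1953: 31 days (March has 31).
Apr 28, 1953 → May 28, 1953: 30 days (April has 30).
May 28, 1953 → Jun 28, 1953: 31 days (May has 31).
Jun 28, 1953 → Jul 28, 1953: 30 days (June has 30).
Jul 28, 1953 → Aug 28, 1953: 31 days (July has 31).
Aug 28, 1953 → Sep 6, 1953: 9 days.
Total: 4269 days.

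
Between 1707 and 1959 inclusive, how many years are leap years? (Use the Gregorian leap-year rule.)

Multiples of 4 in [1707,1959]: 63.
Of those, multiples of 100: 2 (not leap unless ÷400).
Multiples of 400: 0.
Leap years = 63 − 2 + 0 = 61.

61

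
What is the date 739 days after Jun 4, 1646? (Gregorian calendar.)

June 12, 1648

+365 (one year) → Jun 4, 1647 (374 left).
Jun has 30 days: +27 → Jul 1, 1647 (347 left).
Jul has 31 days: +31 → Aug 1, 1647 (316 left).
Aug has 31 days: +31 → Sep 1, 1647 (285 left).
Sep has 30 days: +30 → Oct 1, 1647 (255 left).
Oct has 31 days: +31 → Nov 1, 1647 (224 left).
Nov has 30 days: +30 → Dec 1, 1647 (194 left).
Dec has 31 days: +31 → Jan 1, 1648 (163 left).
Jan has 31 days: +31 → Feb 1, 1648 (132 left).
Feb has 29 days: +29 → Mar 1, 1648 (103 left).
Mar has 31 days: +31 → Apr 1, 1648 (72 left).
Apr has 30 days: +30 → May 1, 1648 (42 left).
May has 31 days: +31 → Jun 1, 1648 (11 left).
+11 → Jun 12, 1648.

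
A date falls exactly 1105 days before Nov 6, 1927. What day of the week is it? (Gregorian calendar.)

Monday

First find the weekday of Nov 6, 1927. Doomsday rule: the anchor day for the 1900s is Wednesday. For year 27: 27÷12 = 2 r 3, and 3÷4 = 0, so 2+3+0 = 5.
Wednesday + 5 ≡ Monday — that's 1927's doomsday.
In November the doomsday date is Nov 7.
Nov 6 is 1 day before Nov 7; 1 mod 7 = 1, so Monday − 1 = Sunday.
1105 mod 7 = 6, so 1105 days before a Sunday is Sunday − 6 = Monday.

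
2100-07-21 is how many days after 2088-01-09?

4576

Jan 9, 2088 → Jan 9, 2089: 366 days (Feb 29, 2088 is in that span).
Jan 9, 2089 → Jan 9, 2090: 365 days.
Jan 9, 2090 → Jan 9, 2091: 365 days.
Jan 9, 2091 → Jan 9, 2092: 365 days.
Jan 9, 2092 → Jan 9, 2093: 366 days (Feb 29, 2092 is in that span).
Jan 9, 2093 → Jan 9, 2094: 365 days.
Jan 9, 2094 → Jan 9, 2095: 365 days.
Jan 9, 2095 → Jan 9, 2096: 365 days.
Jan 9, 2096 → Jan 9, 2097: 366 days (Feb 29, 2096 is in that span).
Jan 9, 2097 → Jan 9, 2098: 365 days.
Jan 9, 2098 → Jan 9, 2099: 365 days.
Jan 9, 2099 → Jan 9, 2100: 365 days.
Jan 9, 2100 → Feb 9, 2100: 31 days (January has 31).
Feb 9, 2100 → Mar 9, 2100: 28 days (February has 28).
Mar 9, 2100 → Apr 9, 2100: 31 days (March has 31).
Apr 9, 2100 → May 9, 2100: 30 days (April has 30).
May 9, 2100 → Jun 9, 2100: 31 days (May has 31).
Jun 9, 2100 → Jul 9, 2100: 30 days (June has 30).
Jul 9, 2100 → Jul 21, 2100: 12 days.
Total: 4576 days.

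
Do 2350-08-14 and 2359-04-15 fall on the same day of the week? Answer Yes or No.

From Aug 14, 2350 to Apr 15, 2359 is 3166 days.
3166 mod 7 = 2, so they are different weekdays.
(Aug 14, 2350 is a Monday; Apr 15, 2359 is a Wednesday.)

No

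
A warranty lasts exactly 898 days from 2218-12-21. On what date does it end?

June 6, 2221

+365 (one year) → Dec 21, 2219 (533 left).
+366 (one year; includes Feb 29, 2220) → Dec 21, 2220 (167 left).
Dec has 31 days: +11 → Jan 1, 2221 (156 left).
Jan has 31 days: +31 → Feb 1, 2221 (125 left).
Feb has 28 days: +28 → Mar 1, 2221 (97 left).
Mar has 31 days: +31 → Apr 1, 2221 (66 left).
Apr has 30 days: +30 → May 1, 2221 (36 left).
May has 31 days: +31 → Jun 1, 2221 (5 left).
+5 → Jun 6, 2221.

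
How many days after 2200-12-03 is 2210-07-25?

3521

Dec 3, 2200 → Dec 3, 2201: 365 days.
Dec 3, 2201 → Dec 3, 2202: 365 days.
Dec 3, 2202 → Dec 3, 2203: 365 days.
Dec 3, 2203 → Dec 3, 2204: 366 days (Feb 29, 2204 is in that span).
Dec 3, 2204 → Dec 3, 2205: 365 days.
Dec 3, 2205 → Dec 3, 2206: 365 days.
Dec 3, 2206 → Dec 3, 2207: 365 days.
Dec 3, 2207 → Dec 3, 2208: 366 days (Feb 29, 2208 is in that span).
Dec 3, 2208 → Dec 3, 2209: 365 days.
Dec 3, 2209 → Jan 3, 2210: 31 days (December has 31).
Jan 3, 2210 → Feb 3, 2210: 31 days (January has 31).
Feb 3, 2210 → Mar 3, 2210: 28 days (February has 28).
Mar 3, 2210 → Apr 3, 2210: 31 days (March has 31).
Apr 3, 2210 → May 3, 2210: 30 days (April has 30).
May 3, 2210 → Jun 3, 2210: 31 days (May has 31).
Jun 3, 2210 → Jul 3, 2210: 30 days (June has 30).
Jul 3, 2210 → Jul 25, 2210: 22 days.
Total: 3521 days.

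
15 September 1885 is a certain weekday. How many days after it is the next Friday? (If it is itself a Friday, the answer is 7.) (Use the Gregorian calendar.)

Sep 15, 1885 is a Tuesday.
From Tuesday to the next Friday is 3 days.

3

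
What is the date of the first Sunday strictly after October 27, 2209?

Oct 27, 2209 is a Friday.
From Friday to the next Sunday is 2 days.
Oct 27, 2209 + 2 = Oct 29, 2209.

October 29, 2209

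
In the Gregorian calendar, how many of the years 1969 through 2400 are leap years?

Multiples of 4 in [1969,2400]: 108.
Of those, multiples of 100: 5 (not leap unless ÷400).
Multiples of 400: 2.
Leap years = 108 − 5 + 2 = 105.

105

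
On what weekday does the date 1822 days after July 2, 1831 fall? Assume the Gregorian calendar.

Monday

First find the weekday of Jul 2, 1831. Doomsday rule: the anchor day for the 1800s is Friday. For year 31: 31÷12 = 2 r 7, and 7÷4 = 1, so 2+7+1 = 10.
Friday + 10 ≡ Monday — that's 1831's doomsday.
In July the doomsday date is Jul 11.
Jul 2 is 9 days before Jul 11; 9 mod 7 = 2, so Monday − 2 = Saturday.
1822 mod 7 = 2, so 1822 days after a Saturday is Saturday + 2 = Monday.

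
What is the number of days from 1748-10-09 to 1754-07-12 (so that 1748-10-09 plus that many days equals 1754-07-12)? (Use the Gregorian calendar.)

Oct 9, 1748 → Oct 9, 1749: 365 days.
Oct 9, 1749 → Oct 9, 1750: 365 days.
Oct 9, 1750 → Oct 9, 1751: 365 days.
Oct 9, 1751 → Oct 9, 1752: 366 days (Feb 29, 1752 is in that span).
Oct 9, 1752 → Oct 9, 1753: 365 days.
Oct 9, 1753 → Nov 9, 1753: 31 days (October has 31).
Nov 9, 1753 → Dec 9, 1753: 30 days (November has 30).
Dec 9, 1753 → Jan 9, 1754: 31 days (December has 31).
Jan 9, 1754 → Feb 9, 1754: 31 days (January has 31).
Feb 9, 1754 → Mar 9, 1754: 28 days (February has 28).
Mar 9, 1754 → Apr 9, 1754: 31 days (March has 31).
Apr 9, 1754 → May 9, 1754: 30 days (April has 30).
May 9, 1754 → Jun 9, 1754: 31 days (May has 31).
Jun 9, 1754 → Jul 9, 1754: 30 days (June has 30).
Jul 9, 1754 → Jul 12, 1754: 3 days.
Total: 2102 days.

2102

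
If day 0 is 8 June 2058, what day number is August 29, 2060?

Jun 8, 2058 → Jun 8, 2059: 365 days.
Jun 8, 2059 → Jun 8, 2060: 366 days (Feb 29, 2060 is in that span).
Jun 8, 2060 → Jul 8, 2060: 30 days (June has 30).
Jul 8, 2060 → Aug 8, 2060: 31 days (July has 31).
Aug 8, 2060 → Aug 29, 2060: 21 days.
Total: 813 days.

813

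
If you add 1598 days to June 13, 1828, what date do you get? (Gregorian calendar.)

+365 (one year) → Jun 13, 1829 (1233 left).
+365 (one year) → Jun 13, 1830 (868 left).
+365 (one year) → Jun 13, 1831 (503 left).
+366 (one year; includes Feb 29, 1832) → Jun 13, 1832 (137 left).
Jun has 30 days: +18 → Jul 1, 1832 (119 left).
Jul has 31 days: +31 → Aug 1, 1832 (88 left).
Aug has 31 days: +31 → Sep 1, 1832 (57 left).
Sep has 30 days: +30 → Oct 1, 1832 (27 left).
+27 → Oct 28, 1832.

October 28, 1832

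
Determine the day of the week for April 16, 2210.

January 1, 2210 is a Monday.
Jan 1, 2210 → Feb 1, 2210: 31 days (January has 31).
Feb 1, 2210 → Mar 1, 2210: 28 days (February has 28).
Mar 1, 2210 → Apr 1, 2210: 31 days (March has 31).
Apr 1, 2210 → Apr 16, 2210: 15 days.
Total: 105 days.
105 mod 7 = 0, so Monday + 0 = Monday.

Monday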